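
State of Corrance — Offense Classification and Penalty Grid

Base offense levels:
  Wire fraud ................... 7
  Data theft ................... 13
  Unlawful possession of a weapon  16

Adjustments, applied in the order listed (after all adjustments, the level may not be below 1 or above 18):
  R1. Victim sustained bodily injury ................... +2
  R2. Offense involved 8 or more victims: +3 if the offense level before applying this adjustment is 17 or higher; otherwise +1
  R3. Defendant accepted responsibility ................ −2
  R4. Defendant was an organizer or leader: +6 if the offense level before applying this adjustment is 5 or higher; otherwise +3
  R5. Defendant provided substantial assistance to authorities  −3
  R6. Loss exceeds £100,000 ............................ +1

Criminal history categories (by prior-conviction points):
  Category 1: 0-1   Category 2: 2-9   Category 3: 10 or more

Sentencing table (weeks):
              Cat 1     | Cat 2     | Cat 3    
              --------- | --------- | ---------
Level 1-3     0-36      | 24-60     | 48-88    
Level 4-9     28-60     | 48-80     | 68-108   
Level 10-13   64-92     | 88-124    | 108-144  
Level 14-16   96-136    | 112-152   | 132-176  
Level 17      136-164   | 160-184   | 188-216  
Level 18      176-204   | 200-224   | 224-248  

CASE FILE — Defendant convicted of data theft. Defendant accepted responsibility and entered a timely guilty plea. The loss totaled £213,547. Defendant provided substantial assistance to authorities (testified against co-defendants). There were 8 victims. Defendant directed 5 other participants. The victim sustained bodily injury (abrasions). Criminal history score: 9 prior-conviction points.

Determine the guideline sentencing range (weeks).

Base offense level for data theft: 13.
R1 applies: 13 + 2 = 15.
R2 applies (level before this adjustment is 15 < 17, so +1): 15 + 1 = 16.
R3 applies: 16 − 2 = 14.
R4 applies (level before this adjustment is 14 ≥ 5, so +6): 14 + 6 = 20.
R5 applies: 20 − 3 = 17.
R6 applies: 17 + 1 = 18.
Final offense level: 18.
Criminal history: 9 prior points → Category 2 (2-9).
Level 18 falls in the 18 band.
Grid: Level 18 × Category 2 = 200-224 weeks.

200-224 weeks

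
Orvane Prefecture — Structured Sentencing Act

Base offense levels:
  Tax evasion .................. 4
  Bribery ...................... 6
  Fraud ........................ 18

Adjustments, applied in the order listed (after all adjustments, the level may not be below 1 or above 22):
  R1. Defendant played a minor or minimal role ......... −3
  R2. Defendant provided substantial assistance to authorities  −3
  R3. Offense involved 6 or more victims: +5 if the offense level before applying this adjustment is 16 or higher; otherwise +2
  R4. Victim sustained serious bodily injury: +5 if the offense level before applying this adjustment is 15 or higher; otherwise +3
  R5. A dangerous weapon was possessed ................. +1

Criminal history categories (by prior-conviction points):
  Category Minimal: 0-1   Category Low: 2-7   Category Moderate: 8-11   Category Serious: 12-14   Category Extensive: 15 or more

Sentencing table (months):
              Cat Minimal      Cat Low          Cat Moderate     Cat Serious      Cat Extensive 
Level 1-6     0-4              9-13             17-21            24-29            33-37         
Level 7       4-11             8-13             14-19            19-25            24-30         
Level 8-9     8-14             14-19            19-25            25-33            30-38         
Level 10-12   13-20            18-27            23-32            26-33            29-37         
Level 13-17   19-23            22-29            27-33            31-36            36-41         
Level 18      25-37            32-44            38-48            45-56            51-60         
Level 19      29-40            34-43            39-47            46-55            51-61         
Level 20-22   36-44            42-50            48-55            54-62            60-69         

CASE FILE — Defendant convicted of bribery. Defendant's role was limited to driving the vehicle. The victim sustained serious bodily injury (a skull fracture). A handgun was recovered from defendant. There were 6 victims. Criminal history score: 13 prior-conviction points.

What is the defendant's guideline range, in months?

Base offense level for bribery: 6.
R1 applies: 6 − 3 = 3.
R2 does not apply.
R3 applies (level before this adjustment is 3 < 16, so +2): 3 + 2 = 5.
R4 applies (level before this adjustment is 5 < 15, so +3): 5 + 3 = 8.
R5 applies: 8 + 1 = 9.
Final offense level: 9.
Criminal history: 13 prior points → Category Serious (12-14).
Level 9 falls in the 8-9 band.
Grid: Level 8-9 × Category Serious = 25-33 months.

25-33 months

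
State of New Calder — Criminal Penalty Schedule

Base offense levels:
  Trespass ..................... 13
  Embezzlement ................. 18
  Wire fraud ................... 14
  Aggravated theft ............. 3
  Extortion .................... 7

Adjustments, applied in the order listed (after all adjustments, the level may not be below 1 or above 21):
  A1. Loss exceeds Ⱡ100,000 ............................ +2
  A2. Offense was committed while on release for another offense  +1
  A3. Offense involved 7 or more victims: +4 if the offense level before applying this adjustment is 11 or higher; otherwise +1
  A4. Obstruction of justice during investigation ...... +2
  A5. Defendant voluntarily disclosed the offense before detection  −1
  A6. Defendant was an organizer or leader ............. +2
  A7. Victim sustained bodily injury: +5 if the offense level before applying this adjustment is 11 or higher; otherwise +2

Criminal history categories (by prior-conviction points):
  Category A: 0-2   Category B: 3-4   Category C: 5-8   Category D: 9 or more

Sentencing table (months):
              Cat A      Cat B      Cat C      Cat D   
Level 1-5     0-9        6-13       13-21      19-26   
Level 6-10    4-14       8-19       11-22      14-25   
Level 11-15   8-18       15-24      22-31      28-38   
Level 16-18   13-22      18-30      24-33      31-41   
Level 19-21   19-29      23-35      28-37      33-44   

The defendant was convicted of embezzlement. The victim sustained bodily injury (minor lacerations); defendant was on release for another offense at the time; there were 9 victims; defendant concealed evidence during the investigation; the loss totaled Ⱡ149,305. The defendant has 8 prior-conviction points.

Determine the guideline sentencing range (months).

Base offense level for embezzlement: 18.
A1 applies: 18 + 2 = 20.
A2 applies: 20 + 1 = 21.
A3 applies (level before this adjustment is 21 ≥ 11, so +4): 21 + 4 = 25.
A4 applies: 25 + 2 = 27.
A5 does not apply.
A6 does not apply.
A7 applies (level before this adjustment is 27 ≥ 11, so +5): 27 + 5 = 32.
Level 32 exceeds the maximum of 21; capped at 21.
Final offense level: 21.
Criminal history: 8 prior points → Category C (5-8).
Level 21 falls in the 19-21 band.
Grid: Level 19-21 × Category C = 28-37 months.

28-37 months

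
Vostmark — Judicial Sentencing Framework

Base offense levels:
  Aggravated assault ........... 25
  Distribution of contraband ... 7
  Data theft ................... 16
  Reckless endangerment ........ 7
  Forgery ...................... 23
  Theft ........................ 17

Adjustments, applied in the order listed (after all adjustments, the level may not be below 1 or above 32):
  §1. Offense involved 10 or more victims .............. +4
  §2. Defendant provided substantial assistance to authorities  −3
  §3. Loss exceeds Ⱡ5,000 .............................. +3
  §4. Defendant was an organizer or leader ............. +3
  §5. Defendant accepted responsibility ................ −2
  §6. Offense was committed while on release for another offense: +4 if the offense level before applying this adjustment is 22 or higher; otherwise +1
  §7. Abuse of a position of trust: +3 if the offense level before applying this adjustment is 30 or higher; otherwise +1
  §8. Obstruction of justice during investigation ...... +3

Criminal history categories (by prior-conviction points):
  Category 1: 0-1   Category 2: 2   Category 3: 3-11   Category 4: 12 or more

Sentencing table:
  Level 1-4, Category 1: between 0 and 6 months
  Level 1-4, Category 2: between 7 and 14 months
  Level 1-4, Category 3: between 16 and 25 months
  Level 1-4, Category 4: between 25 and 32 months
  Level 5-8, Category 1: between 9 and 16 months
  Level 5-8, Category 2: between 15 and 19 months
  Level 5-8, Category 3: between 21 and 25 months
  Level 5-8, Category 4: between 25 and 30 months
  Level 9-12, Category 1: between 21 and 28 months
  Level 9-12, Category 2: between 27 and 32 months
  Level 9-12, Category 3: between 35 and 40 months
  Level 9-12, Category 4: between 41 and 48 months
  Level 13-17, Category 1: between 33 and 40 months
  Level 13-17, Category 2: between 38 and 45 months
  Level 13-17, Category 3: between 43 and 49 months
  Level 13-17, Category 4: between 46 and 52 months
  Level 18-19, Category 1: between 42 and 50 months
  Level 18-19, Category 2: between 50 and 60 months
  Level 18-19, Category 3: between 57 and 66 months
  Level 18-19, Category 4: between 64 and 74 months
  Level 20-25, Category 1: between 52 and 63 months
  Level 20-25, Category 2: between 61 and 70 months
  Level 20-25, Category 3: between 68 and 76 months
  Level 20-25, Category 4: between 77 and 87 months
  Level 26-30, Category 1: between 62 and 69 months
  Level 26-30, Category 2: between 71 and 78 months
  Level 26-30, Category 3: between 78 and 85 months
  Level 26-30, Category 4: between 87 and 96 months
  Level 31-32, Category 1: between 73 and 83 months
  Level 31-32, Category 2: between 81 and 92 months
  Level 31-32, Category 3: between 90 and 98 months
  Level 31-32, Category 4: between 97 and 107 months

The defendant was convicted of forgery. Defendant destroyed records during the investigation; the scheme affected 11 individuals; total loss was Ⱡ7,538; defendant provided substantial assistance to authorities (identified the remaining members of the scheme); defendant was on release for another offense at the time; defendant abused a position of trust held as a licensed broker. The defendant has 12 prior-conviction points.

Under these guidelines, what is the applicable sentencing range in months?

97-107 months

Base offense level for forgery: 23.
§1 applies: 23 + 4 = 27.
§2 applies: 27 − 3 = 24.
§3 applies: 24 + 3 = 27.
§4 does not apply.
§5 does not apply.
§6 applies (level before this adjustment is 27 ≥ 22, so +4): 27 + 4 = 31.
§7 applies (level before this adjustment is 31 ≥ 30, so +3): 31 + 3 = 34.
§8 applies: 34 + 3 = 37.
Level 37 exceeds the maximum of 32; capped at 32.
Final offense level: 32.
Criminal history: 12 prior points → Category 4 (12+).
Level 32 falls in the 31-32 band.
Grid: Level 31-32 × Category 4 = 97-107 months.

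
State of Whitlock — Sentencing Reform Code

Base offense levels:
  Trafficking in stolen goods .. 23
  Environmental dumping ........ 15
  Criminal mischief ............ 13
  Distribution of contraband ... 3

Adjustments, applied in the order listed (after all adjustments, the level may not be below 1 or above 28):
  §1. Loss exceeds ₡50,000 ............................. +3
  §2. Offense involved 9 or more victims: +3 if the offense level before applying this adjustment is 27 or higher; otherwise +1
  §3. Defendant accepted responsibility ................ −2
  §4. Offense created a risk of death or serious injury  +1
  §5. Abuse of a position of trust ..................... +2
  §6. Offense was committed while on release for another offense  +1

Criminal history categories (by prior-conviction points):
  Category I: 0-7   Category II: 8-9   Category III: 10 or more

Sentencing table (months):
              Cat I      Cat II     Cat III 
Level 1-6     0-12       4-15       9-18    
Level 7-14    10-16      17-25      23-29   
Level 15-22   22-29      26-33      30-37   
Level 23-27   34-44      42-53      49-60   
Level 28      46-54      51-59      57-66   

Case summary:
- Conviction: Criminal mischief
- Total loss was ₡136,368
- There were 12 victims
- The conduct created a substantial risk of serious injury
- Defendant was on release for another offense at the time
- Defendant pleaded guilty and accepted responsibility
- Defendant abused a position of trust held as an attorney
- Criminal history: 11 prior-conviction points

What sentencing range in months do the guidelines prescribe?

30-37 months

Base offense level for criminal mischief: 13.
§1 applies: 13 + 3 = 16.
§2 applies (level before this adjustment is 16 < 27, so +1): 16 + 1 = 17.
§3 applies: 17 − 2 = 15.
§4 applies: 15 + 1 = 16.
§5 applies: 16 + 2 = 18.
§6 applies: 18 + 1 = 19.
Final offense level: 19.
Criminal history: 11 prior points → Category III (10+).
Level 19 falls in the 15-22 band.
Grid: Level 15-22 × Category III = 30-37 months.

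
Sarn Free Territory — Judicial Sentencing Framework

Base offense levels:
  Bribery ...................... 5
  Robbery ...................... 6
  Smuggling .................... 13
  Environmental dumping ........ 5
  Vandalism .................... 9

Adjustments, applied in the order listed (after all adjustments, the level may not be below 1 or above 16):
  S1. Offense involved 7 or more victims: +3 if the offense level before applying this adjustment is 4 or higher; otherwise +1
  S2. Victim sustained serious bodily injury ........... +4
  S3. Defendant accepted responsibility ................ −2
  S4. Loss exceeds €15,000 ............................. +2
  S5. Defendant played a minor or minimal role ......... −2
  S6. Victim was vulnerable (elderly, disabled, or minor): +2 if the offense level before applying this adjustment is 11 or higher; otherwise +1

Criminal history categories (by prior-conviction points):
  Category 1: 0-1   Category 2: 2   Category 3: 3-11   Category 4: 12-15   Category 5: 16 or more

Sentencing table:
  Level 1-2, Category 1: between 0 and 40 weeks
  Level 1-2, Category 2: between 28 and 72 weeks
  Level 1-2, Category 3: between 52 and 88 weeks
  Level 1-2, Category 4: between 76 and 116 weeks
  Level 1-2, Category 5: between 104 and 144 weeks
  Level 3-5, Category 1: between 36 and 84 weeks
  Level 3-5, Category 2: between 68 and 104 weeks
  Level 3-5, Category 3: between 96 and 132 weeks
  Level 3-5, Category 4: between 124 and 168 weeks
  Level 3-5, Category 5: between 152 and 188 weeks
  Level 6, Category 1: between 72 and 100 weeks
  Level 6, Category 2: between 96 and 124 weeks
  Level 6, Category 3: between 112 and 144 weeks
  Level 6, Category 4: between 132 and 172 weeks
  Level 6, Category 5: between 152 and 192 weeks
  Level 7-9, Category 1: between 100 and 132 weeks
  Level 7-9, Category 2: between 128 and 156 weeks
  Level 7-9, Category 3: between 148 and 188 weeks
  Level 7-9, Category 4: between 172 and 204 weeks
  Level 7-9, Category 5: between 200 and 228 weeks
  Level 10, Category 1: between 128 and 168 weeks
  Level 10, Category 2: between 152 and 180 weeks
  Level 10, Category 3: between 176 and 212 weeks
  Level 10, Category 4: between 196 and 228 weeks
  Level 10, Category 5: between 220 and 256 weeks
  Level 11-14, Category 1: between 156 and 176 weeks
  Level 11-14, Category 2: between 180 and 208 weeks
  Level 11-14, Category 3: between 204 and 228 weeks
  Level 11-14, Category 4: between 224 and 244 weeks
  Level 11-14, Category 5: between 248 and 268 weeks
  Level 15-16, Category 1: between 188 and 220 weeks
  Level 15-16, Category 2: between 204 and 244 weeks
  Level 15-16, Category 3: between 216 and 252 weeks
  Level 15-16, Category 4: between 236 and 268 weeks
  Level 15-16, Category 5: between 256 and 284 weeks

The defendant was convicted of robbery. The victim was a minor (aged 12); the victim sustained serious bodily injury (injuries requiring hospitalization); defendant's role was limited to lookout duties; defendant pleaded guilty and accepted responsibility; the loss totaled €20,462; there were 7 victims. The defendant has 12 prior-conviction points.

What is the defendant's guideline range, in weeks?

224-244 weeks

Base offense level for robbery: 6.
S1 applies (level before this adjustment is 6 ≥ 4, so +3): 6 + 3 = 9.
S2 applies: 9 + 4 = 13.
S3 applies: 13 − 2 = 11.
S4 applies: 11 + 2 = 13.
S5 applies: 13 − 2 = 11.
S6 applies (level before this adjustment is 11 ≥ 11, so +2): 11 + 2 = 13.
Final offense level: 13.
Criminal history: 12 prior points → Category 4 (12-15).
Level 13 falls in the 11-14 band.
Grid: Level 11-14 × Category 4 = 224-244 weeks.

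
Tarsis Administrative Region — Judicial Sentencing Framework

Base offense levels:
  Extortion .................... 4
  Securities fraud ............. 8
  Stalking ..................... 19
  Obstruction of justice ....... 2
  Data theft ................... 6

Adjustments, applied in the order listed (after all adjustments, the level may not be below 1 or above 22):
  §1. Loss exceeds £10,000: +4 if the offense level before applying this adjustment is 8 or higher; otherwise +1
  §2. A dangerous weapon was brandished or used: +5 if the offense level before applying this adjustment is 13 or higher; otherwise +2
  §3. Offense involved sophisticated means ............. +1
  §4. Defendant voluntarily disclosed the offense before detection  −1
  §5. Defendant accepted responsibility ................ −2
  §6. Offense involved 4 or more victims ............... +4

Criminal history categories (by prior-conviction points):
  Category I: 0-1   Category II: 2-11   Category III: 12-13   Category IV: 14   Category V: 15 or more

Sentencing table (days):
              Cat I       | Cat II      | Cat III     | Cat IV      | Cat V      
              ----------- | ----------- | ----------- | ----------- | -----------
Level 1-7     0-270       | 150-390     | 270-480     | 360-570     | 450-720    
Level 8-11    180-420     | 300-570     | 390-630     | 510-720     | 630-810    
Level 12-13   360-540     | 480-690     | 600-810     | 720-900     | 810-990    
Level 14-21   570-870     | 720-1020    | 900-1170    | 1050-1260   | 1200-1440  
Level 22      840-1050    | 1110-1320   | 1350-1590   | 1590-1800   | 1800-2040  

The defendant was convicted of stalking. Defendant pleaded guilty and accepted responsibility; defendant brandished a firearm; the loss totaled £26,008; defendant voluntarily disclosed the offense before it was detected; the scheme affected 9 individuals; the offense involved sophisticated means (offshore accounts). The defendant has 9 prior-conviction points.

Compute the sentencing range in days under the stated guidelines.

1110-1320 days

Base offense level for stalking: 19.
§1 applies (level before this adjustment is 19 ≥ 8, so +4): 19 + 4 = 23.
§2 applies (level before this adjustment is 23 ≥ 13, so +5): 23 + 5 = 28.
§3 applies: 28 + 1 = 29.
§4 applies: 29 − 1 = 28.
§5 applies: 28 − 2 = 26.
§6 applies: 26 + 4 = 30.
Level 30 exceeds the maximum of 22; capped at 22.
Final offense level: 22.
Criminal history: 9 prior points → Category II (2-11).
Level 22 falls in the 22 band.
Grid: Level 22 × Category II = 1110-1320 days.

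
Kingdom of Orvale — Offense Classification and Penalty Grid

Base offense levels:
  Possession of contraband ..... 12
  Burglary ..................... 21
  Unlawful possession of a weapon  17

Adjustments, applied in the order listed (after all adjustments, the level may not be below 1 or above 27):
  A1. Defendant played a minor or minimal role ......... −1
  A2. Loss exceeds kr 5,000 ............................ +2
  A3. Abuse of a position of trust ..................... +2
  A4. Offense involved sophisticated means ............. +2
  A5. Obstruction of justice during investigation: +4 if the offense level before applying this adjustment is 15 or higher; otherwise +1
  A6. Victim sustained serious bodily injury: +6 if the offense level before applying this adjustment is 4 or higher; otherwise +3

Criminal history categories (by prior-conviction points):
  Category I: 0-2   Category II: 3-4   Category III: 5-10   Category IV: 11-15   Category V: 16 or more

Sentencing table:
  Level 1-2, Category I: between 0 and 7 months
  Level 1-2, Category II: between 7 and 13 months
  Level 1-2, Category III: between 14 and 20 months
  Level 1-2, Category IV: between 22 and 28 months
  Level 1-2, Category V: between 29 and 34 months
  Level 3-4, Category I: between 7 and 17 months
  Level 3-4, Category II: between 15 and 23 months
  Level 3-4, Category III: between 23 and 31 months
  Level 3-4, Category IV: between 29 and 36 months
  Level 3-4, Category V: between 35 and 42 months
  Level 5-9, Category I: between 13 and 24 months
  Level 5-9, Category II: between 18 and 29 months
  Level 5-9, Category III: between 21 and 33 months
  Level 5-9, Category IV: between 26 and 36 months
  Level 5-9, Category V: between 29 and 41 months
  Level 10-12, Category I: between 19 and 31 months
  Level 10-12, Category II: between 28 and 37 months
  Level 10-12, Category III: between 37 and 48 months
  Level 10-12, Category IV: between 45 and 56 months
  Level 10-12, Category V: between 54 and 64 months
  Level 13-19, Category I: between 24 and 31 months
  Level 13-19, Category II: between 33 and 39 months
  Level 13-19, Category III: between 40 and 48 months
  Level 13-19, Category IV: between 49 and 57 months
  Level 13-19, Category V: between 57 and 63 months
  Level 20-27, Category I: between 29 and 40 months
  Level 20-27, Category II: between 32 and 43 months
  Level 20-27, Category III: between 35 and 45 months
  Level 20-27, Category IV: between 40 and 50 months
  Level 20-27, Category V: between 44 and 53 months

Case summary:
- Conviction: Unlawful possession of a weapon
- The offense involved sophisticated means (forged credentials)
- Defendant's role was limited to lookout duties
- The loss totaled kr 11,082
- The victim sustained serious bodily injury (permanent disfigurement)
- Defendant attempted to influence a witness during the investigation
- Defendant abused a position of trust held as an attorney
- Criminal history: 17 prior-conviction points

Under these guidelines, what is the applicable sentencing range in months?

Base offense level for unlawful possession of a weapon: 17.
A1 applies: 17 − 1 = 16.
A2 applies: 16 + 2 = 18.
A3 applies: 18 + 2 = 20.
A4 applies: 20 + 2 = 22.
A5 applies (level before this adjustment is 22 ≥ 15, so +4): 22 + 4 = 26.
A6 applies (level before this adjustment is 26 ≥ 4, so +6): 26 + 6 = 32.
Level 32 exceeds the maximum of 27; capped at 27.
Final offense level: 27.
Criminal history: 17 prior points → Category V (16+).
Level 27 falls in the 20-27 band.
Grid: Level 20-27 × Category V = 44-53 months.

44-53 months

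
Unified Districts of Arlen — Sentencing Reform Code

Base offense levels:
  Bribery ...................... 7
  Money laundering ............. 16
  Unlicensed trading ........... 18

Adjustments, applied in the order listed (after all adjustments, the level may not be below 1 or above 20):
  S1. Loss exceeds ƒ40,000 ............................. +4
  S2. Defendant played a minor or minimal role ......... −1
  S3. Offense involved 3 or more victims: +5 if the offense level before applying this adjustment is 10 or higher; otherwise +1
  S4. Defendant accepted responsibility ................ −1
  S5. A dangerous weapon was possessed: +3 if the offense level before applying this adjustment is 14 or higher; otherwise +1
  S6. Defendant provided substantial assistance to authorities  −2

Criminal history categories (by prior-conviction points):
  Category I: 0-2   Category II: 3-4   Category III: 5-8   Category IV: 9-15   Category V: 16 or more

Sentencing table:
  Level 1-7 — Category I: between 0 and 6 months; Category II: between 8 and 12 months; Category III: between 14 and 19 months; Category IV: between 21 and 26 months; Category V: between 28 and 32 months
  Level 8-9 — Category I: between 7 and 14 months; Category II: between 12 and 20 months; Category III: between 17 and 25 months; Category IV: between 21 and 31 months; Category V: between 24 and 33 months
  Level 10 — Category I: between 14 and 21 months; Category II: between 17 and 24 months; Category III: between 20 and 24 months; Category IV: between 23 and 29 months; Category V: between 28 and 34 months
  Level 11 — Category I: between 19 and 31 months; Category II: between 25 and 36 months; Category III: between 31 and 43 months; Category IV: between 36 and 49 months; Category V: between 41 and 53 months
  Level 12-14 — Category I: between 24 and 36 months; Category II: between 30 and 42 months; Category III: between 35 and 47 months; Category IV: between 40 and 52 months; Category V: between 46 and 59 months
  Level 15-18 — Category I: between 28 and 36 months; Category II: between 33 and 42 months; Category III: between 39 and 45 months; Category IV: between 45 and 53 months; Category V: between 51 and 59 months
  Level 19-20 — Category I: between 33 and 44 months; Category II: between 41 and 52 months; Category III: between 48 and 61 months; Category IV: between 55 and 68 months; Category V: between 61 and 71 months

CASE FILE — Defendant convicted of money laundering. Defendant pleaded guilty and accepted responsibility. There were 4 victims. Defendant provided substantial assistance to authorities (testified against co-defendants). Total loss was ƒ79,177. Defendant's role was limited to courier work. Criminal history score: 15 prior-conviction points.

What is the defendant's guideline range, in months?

55-68 months

Base offense level for money laundering: 16.
S1 applies: 16 + 4 = 20.
S2 applies: 20 − 1 = 19.
S3 applies (level before this adjustment is 19 ≥ 10, so +5): 19 + 5 = 24.
S4 applies: 24 − 1 = 23.
S5 does not apply.
S6 applies: 23 − 2 = 21.
Level 21 exceeds the maximum of 20; capped at 20.
Final offense level: 20.
Criminal history: 15 prior points → Category IV (9-15).
Level 20 falls in the 19-20 band.
Grid: Level 19-20 × Category IV = 55-68 months.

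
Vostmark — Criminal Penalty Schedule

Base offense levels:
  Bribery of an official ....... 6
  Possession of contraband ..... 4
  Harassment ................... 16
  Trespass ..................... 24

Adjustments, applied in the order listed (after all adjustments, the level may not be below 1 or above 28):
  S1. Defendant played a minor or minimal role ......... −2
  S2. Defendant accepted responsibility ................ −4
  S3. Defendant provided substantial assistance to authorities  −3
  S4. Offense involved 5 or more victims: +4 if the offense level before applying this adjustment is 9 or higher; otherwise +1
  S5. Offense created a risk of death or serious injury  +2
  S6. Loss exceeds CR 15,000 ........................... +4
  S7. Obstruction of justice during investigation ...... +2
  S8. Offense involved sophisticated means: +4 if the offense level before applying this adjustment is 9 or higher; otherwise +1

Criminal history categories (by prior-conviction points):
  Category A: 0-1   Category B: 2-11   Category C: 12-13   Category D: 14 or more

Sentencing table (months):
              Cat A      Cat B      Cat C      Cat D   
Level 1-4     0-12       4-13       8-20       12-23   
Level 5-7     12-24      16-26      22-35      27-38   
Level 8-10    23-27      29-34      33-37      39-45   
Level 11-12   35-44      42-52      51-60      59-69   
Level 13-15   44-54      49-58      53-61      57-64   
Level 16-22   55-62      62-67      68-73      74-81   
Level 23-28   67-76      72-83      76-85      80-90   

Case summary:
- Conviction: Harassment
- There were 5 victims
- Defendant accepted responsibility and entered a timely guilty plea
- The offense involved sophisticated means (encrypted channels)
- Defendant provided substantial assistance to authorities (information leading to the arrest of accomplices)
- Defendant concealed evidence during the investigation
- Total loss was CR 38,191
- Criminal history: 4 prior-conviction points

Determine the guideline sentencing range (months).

Base offense level for harassment: 16.
S2 applies: 16 − 4 = 12.
S3 applies: 12 − 3 = 9.
S4 applies (level before this adjustment is 9 ≥ 9, so +4): 9 + 4 = 13.
S6 applies: 13 + 4 = 17.
S7 applies: 17 + 2 = 19.
S8 applies (level before this adjustment is 19 ≥ 9, so +4): 19 + 4 = 23.
Final offense level: 23.
Criminal history: 4 prior points → Category B (2-11).
Level 23 falls in the 23-28 band.
Grid: Level 23-28 × Category B = 72-83 months.

72-83 months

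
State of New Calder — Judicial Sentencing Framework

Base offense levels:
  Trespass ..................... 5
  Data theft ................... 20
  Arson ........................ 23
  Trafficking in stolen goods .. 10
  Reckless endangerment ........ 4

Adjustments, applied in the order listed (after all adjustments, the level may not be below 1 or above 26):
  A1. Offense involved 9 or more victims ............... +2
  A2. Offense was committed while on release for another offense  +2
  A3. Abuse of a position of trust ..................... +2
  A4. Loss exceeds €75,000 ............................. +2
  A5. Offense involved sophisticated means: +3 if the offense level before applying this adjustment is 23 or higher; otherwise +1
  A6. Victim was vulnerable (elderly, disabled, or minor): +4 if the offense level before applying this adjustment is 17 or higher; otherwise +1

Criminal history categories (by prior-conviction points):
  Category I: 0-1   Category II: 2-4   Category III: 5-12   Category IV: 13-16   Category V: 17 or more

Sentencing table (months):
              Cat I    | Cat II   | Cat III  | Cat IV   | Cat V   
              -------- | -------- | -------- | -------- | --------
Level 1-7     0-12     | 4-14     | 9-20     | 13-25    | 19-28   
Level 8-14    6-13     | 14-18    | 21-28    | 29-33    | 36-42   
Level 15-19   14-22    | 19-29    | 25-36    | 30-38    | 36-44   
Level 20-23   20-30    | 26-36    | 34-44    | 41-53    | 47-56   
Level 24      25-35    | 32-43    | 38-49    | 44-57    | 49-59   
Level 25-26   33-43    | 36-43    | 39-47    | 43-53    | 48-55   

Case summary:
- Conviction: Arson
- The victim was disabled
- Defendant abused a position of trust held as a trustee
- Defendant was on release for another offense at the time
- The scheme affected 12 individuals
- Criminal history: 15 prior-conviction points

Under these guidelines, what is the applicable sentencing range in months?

43-53 months

Base offense level for arson: 23.
A1 applies: 23 + 2 = 25.
A2 applies: 25 + 2 = 27.
A3 applies: 27 + 2 = 29.
A4 does not apply.
A5 does not apply.
A6 applies (level before this adjustment is 29 ≥ 17, so +4): 29 + 4 = 33.
Level 33 exceeds the maximum of 26; capped at 26.
Final offense level: 26.
Criminal history: 15 prior points → Category IV (13-16).
Level 26 falls in the 25-26 band.
Grid: Level 25-26 × Category IV = 43-53 months.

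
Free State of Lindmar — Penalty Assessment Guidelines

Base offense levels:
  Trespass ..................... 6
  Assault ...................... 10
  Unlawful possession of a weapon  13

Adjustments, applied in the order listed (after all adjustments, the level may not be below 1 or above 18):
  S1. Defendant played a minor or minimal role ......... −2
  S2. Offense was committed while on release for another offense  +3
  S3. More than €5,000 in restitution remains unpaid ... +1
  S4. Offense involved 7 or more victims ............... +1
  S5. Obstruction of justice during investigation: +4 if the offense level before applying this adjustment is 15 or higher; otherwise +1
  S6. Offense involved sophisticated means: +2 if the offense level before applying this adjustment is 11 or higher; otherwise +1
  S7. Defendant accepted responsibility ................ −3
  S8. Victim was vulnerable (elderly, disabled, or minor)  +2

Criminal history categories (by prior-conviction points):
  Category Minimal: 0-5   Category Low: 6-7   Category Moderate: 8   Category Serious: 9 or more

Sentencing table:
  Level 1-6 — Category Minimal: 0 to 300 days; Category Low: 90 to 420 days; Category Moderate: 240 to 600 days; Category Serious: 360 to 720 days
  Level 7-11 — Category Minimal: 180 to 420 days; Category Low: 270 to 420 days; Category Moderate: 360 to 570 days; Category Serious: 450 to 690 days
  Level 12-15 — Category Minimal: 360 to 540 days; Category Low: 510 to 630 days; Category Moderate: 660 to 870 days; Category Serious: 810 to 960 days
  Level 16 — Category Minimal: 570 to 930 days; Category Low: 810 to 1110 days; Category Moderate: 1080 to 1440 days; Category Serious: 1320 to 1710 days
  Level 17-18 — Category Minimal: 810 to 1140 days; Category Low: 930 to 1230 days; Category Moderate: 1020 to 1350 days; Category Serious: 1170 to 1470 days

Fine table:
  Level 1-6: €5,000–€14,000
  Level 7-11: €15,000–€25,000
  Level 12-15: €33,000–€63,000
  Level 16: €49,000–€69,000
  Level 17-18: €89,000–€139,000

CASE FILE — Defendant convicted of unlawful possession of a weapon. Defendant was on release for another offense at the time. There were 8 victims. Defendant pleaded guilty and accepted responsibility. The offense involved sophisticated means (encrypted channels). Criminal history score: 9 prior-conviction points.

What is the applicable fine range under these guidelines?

€49,000–€69,000

Base offense level for unlawful possession of a weapon: 13.
S1 does not apply.
S2 applies: 13 + 3 = 16.
S3 does not apply.
S4 applies: 16 + 1 = 17.
S6 applies (level before this adjustment is 17 ≥ 11, so +2): 17 + 2 = 19.
S7 applies: 19 − 3 = 16.
Final offense level: 16.
Level 16 falls in the 16 band.
Fine table: Level 16 → €49,000–€69,000.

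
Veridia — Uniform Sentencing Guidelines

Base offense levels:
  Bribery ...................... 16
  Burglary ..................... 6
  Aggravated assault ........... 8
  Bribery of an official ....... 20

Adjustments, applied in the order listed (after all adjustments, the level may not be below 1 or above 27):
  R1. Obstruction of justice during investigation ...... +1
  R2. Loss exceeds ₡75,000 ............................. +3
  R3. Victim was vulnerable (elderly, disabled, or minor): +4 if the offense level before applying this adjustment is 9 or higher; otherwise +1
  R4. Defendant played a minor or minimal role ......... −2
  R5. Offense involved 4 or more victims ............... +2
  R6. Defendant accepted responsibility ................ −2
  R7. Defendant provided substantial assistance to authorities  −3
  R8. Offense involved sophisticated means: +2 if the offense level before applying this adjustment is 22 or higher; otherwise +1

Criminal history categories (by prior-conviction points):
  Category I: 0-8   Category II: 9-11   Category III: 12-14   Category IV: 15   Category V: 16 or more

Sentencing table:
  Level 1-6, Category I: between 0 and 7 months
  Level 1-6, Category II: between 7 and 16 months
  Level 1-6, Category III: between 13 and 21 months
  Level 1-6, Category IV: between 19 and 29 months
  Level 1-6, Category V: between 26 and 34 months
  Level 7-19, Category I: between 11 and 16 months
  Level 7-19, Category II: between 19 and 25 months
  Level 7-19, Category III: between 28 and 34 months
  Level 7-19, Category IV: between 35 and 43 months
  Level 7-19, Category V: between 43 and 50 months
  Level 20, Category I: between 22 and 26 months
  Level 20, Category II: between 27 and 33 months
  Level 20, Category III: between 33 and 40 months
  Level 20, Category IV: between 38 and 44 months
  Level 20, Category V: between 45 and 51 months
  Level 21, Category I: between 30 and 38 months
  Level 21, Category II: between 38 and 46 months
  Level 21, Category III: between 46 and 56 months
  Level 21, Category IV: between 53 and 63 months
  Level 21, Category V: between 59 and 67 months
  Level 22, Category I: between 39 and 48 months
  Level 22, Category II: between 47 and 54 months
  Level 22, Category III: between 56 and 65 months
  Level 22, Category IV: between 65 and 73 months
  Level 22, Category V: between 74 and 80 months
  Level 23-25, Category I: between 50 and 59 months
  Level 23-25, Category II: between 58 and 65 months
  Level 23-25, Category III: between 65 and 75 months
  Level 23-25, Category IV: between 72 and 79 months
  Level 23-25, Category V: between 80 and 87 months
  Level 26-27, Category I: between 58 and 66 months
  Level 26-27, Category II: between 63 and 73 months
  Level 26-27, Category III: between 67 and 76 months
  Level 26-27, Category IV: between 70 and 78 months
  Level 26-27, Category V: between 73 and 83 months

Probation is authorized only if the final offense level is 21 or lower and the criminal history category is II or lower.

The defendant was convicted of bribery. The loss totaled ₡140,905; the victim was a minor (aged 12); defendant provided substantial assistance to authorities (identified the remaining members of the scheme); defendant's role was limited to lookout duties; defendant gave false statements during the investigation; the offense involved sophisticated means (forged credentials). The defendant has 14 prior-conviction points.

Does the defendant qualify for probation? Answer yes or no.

No

Base offense level for bribery: 16.
R1 applies: 16 + 1 = 17.
R2 applies: 17 + 3 = 20.
R3 applies (level before this adjustment is 20 ≥ 9, so +4): 20 + 4 = 24.
R4 applies: 24 − 2 = 22.
R7 applies: 22 − 3 = 19.
R8 applies (level before this adjustment is 19 < 22, so +1): 19 + 1 = 20.
Final offense level: 20.
Criminal history: 14 prior points → Category III (12-14).
Level 20 falls in the 20 band.
Grid: Level 20 × Category III = 33-40 months.
Probation check: level 20 ≤ 21 and category III > II → not eligible.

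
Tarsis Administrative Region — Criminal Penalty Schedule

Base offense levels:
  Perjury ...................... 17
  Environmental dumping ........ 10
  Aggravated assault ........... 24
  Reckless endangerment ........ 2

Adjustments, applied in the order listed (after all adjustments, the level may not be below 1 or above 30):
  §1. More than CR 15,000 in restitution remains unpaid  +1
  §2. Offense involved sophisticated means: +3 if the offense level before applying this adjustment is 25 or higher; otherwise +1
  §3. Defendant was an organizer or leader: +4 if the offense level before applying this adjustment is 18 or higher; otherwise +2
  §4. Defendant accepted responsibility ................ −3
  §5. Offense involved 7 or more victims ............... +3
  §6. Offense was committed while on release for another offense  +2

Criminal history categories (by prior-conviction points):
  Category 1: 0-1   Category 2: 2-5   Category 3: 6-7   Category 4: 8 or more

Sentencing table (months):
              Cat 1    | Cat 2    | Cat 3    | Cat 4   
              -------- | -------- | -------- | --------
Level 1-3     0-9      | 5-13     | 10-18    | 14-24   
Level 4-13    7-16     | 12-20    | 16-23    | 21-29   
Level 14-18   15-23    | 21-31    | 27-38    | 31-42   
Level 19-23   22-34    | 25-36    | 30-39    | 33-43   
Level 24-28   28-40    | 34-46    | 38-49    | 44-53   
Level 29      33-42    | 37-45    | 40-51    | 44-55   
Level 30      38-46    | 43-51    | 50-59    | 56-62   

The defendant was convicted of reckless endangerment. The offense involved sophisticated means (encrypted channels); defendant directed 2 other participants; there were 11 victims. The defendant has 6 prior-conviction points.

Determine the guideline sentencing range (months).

Base offense level for reckless endangerment: 2.
§2 applies (level before this adjustment is 2 < 25, so +1): 2 + 1 = 3.
§3 applies (level before this adjustment is 3 < 18, so +2): 3 + 2 = 5.
§4 does not apply.
§5 applies: 5 + 3 = 8.
§6 does not apply.
Final offense level: 8.
Criminal history: 6 prior points → Category 3 (6-7).
Level 8 falls in the 4-13 band.
Grid: Level 4-13 × Category 3 = 16-23 months.

16-23 months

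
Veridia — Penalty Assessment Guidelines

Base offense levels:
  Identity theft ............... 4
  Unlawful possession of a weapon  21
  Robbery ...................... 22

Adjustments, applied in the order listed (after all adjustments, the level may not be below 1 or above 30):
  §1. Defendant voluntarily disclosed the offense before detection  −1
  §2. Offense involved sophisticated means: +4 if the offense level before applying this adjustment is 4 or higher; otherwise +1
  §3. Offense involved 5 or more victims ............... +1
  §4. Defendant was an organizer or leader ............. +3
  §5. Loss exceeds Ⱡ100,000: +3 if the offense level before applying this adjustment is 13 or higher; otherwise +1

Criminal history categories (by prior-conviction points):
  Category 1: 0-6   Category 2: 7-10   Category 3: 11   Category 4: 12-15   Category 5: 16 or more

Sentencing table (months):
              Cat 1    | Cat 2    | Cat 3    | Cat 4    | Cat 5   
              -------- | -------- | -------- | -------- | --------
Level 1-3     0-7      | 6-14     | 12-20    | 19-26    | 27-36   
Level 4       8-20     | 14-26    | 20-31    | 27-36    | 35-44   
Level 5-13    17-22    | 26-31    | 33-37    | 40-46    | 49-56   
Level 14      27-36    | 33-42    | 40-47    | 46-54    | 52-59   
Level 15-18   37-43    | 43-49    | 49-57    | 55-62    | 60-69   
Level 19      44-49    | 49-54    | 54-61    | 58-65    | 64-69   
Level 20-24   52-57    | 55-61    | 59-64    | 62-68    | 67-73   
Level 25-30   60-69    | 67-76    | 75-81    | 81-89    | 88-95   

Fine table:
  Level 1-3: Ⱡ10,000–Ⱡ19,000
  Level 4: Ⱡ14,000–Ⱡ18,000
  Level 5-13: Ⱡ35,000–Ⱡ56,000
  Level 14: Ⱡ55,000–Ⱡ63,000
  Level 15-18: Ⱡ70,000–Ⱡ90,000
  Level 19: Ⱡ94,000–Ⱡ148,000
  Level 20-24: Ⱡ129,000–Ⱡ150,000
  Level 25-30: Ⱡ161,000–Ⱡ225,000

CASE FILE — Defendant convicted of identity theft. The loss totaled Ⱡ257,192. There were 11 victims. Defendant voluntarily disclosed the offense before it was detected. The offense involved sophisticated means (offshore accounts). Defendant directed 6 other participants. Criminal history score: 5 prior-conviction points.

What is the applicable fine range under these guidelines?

Base offense level for identity theft: 4.
§1 applies: 4 − 1 = 3.
§2 applies (level before this adjustment is 3 < 4, so +1): 3 + 1 = 4.
§3 applies: 4 + 1 = 5.
§4 applies: 5 + 3 = 8.
§5 applies (level before this adjustment is 8 < 13, so +1): 8 + 1 = 9.
Final offense level: 9.
Level 9 falls in the 5-13 band.
Fine table: Level 5-13 → Ⱡ35,000–Ⱡ56,000.

Ⱡ35,000–Ⱡ56,000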